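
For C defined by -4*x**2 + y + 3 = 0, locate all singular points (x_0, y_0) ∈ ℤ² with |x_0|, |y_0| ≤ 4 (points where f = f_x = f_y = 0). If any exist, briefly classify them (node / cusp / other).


No singular points in the scanned grid; C is smooth there.

Compute partial derivatives:
  f_x = -8*x.
  f_y = 1.
f_y = 1 is a nonzero constant, so f_y never vanishes: no point (x, y) can satisfy f = f_x = f_y = 0. In particular no (x, y) ∈ {−4, ..., 4}² is singular; the curve is smooth.


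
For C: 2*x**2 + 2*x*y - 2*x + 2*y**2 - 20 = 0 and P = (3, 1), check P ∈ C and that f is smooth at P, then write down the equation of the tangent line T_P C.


Tangent line at P: 12*x + 10*y - 46 = 0.

Step 1: f(3, 1) = 0, so P lies on C.
Step 2: partial derivatives
  f_x(x, y) = 4*x + 2*y - 2, f_y(x, y) = 2*x + 4*y.
  f_x(P) = 12, f_y(P) = 10 (gradient nonzero, so P is smooth).
Step 3: tangent line at P: 12·(x − 3) + 10·(y − 1) = 0.
Expanding: 12*x + 10*y - 46 = 0.


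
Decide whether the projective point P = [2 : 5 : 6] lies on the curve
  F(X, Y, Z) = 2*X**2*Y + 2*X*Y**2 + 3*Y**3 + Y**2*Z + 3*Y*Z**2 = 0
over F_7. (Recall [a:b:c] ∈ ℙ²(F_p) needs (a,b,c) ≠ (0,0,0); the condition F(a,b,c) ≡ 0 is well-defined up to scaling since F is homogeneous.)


F(2,5,6) ≡ 1 (mod 7); P is NOT on the curve.

Evaluate F(2, 5, 6) term-by-term (mod 7).
  2*X**2*Y ↦ 2·4·5·1 = 40
  2*X*Y**2 ↦ 2·2·25·1 = 100
  3*Y**3 ↦ 3·1·125·1 = 375
  Y**2*Z ↦ 1·1·25·6 = 150
  3*Y*Z**2 ↦ 3·1·5·36 = 540
Sum: F(2, 5, 6) = (40) + (100) + (375) + (150) + (540) = 1205.
Reducing mod 7: 1205 ≡ 1 (mod 7).
Since F(a, b, c) ≡ 1 ≠ 0 (mod 7), P does NOT lie on the curve.


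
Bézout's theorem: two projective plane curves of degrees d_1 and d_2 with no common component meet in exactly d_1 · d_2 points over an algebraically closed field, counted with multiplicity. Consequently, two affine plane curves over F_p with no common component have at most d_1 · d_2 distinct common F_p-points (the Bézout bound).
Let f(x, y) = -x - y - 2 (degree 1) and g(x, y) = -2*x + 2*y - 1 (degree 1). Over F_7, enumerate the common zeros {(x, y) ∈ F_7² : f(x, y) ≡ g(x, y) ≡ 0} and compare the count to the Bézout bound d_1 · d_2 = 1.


Common zeros: {(4, 1)}; count = 1; Bézout bound = 1.

deg(f) = 1, deg(g) = 1, so Bézout bound = 1.
Scan x ∈ F_7. For each x, list the y ∈ F_7 with f(x, y) ≡ 0 and those with g(x, y) ≡ 0 (mod 7); the common zeros in that column are the intersection.
  x = 0: f ≡ 0 at y ∈ {5}; g ≡ 0 at y ∈ {4}; common: ∅.
  x = 1: f ≡ 0 at y ∈ {4}; g ≡ 0 at y ∈ {5}; common: ∅.
  x = 2: f ≡ 0 at y ∈ {3}; g ≡ 0 at y ∈ {6}; common: ∅.
  x = 3: f ≡ 0 at y ∈ {2}; g ≡ 0 at y ∈ {0}; common: ∅.
  x = 4: f ≡ 0 at y ∈ {1}; g ≡ 0 at y ∈ {1}; common: {1}.
  x = 5: f ≡ 0 at y ∈ {0}; g ≡ 0 at y ∈ {2}; common: ∅.
  x = 6: f ≡ 0 at y ∈ {6}; g ≡ 0 at y ∈ {3}; common: ∅.
Collecting: common zeros = {(4, 1)}, so the count is 1.
Comparison with the Bézout bound: 1 ≤ 1 = deg(f)·deg(g), as expected for curves with no common component (the bound is attained).


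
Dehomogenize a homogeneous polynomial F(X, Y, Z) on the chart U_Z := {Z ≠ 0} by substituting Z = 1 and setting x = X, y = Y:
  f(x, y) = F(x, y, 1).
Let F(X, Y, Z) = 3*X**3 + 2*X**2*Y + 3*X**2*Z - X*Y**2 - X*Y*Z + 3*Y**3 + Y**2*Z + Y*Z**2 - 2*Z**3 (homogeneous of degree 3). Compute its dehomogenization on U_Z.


f(x, y) = 3*x**3 + 2*x**2*y + 3*x**2 - x*y**2 - x*y + 3*y**3 + y**2 + y - 2

On U_Z we set Z = 1. Each monomial c·X^i·Y^j·Z^k in F becomes c·x^i·y^j·1^k = c·x^i·y^j.
Substituting Z = 1: F(X, Y, 1) = 3*x**3 + 2*x**2*y + 3*x**2 - x*y**2 - x*y + 3*y**3 + y**2 + y - 2.
Note: deg(f) ≤ deg(F) = 3; strict inequality happens when F is divisible by Z (lost terms).


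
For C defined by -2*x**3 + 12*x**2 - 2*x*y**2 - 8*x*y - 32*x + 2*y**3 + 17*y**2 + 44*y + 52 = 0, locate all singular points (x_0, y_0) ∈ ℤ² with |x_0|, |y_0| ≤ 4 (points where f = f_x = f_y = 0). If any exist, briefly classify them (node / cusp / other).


Singular points: {(2, -2)}; classification: cusp.

Compute partial derivatives:
  f_x = -6*x**2 + 24*x - 2*y**2 - 8*y - 32.
  f_y = -4*x*y - 8*x + 6*y**2 + 34*y + 44.
Scan x_0 ∈ {−4, ..., 4}. For each x_0, f_y(x_0, y) is a polynomial in y; find its integer roots y ∈ {−4, ..., 4}, then test f_x and f at those candidates.
  x = -4: f_y(-4, y) = 6*y**2 + 50*y + 76; vanishes at y ∈ {-2}. (-4, -2): f_x = -216 ≠ 0.
  x = -3: f_y(-3, y) = 6*y**2 + 46*y + 68; vanishes at y ∈ {-2}. (-3, -2): f_x = -150 ≠ 0.
  x = -2: f_y(-2, y) = 6*y**2 + 42*y + 60; vanishes at y ∈ {-2}. (-2, -2): f_x = -96 ≠ 0.
  x = -1: f_y(-1, y) = 6*y**2 + 38*y + 52; vanishes at y ∈ {-2}. (-1, -2): f_x = -54 ≠ 0.
  x = 0: f_y(0, y) = 6*y**2 + 34*y + 44; vanishes at y ∈ {-2}. (0, -2): f_x = -24 ≠ 0.
  x = 1: f_y(1, y) = 6*y**2 + 30*y + 36; vanishes at y ∈ {-3, -2}. (1, -3): f_x = -8 ≠ 0; (1, -2): f_x = -6 ≠ 0.
  x = 2: f_y(2, y) = 6*y**2 + 26*y + 28; vanishes at y ∈ {-2}. (2, -2): f_x = 0, f = 0 — SINGULAR.
  x = 3: f_y(3, y) = 6*y**2 + 22*y + 20; vanishes at y ∈ {-2}. (3, -2): f_x = -6 ≠ 0.
  x = 4: f_y(4, y) = 6*y**2 + 18*y + 12; vanishes at y ∈ {-2, -1}. (4, -2): f_x = -24 ≠ 0; (4, -1): f_x = -26 ≠ 0.
Only singular point on the grid: (2, -2).
Classify: substitute x = 2 + u, y = -2 + v and expand: f = -2*u**3 - 2*u*v**2 + 2*v**3 + v**2.
No constant or linear terms (consistent with a singular point). Quadratic part: v**2. Cubic part: -2*u**3 - 2*u*v**2 + 2*v**3.
The quadratic part v**2 is a perfect square, so there is a single (double) tangent line v = 0, i.e. y = -2. Restricting the cubic part to that line (v = 0) leaves -2*u**3 ≠ 0, so f is not divisible by v and the branch is v² ≈ 2*u**3 to lowest order — this is a cusp.
Classification: cusp.


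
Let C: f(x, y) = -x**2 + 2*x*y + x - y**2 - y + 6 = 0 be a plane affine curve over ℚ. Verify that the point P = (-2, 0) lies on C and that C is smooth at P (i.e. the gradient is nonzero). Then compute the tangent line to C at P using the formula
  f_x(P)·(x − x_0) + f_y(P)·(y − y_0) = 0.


Tangent line at P: 5*x - 5*y + 10 = 0.

Step 1: f(-2, 0) = 0, so P lies on C.
Step 2: partial derivatives
  f_x(x, y) = -2*x + 2*y + 1, f_y(x, y) = 2*x - 2*y - 1.
  f_x(P) = 5, f_y(P) = -5 (gradient nonzero, so P is smooth).
Step 3: tangent line at P: 5·(x − -2) + -5·(y − 0) = 0.
Expanding: 5*x - 5*y + 10 = 0.


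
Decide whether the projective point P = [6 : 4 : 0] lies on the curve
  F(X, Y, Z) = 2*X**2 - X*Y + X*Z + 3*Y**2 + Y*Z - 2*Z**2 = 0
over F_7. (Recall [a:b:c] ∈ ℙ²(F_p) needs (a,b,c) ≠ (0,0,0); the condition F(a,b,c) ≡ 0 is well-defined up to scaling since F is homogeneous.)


F(6,4,0) ≡ 5 (mod 7); P is NOT on the curve.

Evaluate F(6, 4, 0) term-by-term (mod 7).
  2*X**2 ↦ 2·36·1·1 = 72
  -X*Y ↦ -1·6·4·1 = -24
  X*Z ↦ 1·6·1·0 = 0
  3*Y**2 ↦ 3·1·16·1 = 48
  Y*Z ↦ 1·1·4·0 = 0
  -2*Z**2 ↦ -2·1·1·0 = 0
Sum: F(6, 4, 0) = (72) + (-24) + (0) + (48) + (0) + (0) = 96.
Reducing mod 7: 96 ≡ 5 (mod 7).
Since F(a, b, c) ≡ 5 ≠ 0 (mod 7), P does NOT lie on the curve.


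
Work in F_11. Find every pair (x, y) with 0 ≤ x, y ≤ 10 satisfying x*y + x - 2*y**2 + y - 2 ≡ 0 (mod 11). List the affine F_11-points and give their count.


Affine F_11-points: {(2, 0), (2, 7), (5, 6), (5, 8), (6, 4), (6, 5), (7, 1), (7, 3), (10, 2), (10, 9)}; count = 10.

For each of the 121 pairs (x, y) ∈ F_11², evaluate f(x, y) mod 11. Record the zeros.
  x = 0: [0↦9, 1↦8, 2↦3, 3↦5, 4↦3, 5↦8, 6↦9, 7↦6, 8↦10, 9↦10, 10↦6]  zeros at y ∈ ∅
  x = 1: [0↦10, 1↦10, 2↦6, 3↦9, 4↦8, 5↦3, 6↦5, 7↦3, 8↦8, 9↦9, 10↦6]  zeros at y ∈ ∅
  x = 2: [0↦0, 1↦1, 2↦9, 3↦2, 4↦2, 5↦9, 6↦1, 7↦0, 8↦6, 9↦8, 10↦6]  zeros at y ∈ {0, 7}
  x = 3: [0↦1, 1↦3, 2↦1, 3↦6, 4↦7, 5↦4, 6↦8, 7↦8, 8↦4, 9↦7, 10↦6]  zeros at y ∈ ∅
  x = 4: [0↦2, 1↦5, 2↦4, 3↦10, 4↦1, 5↦10, 6↦4, 7↦5, 8↦2, 9↦6, 10↦6]  zeros at y ∈ ∅
  x = 5: [0↦3, 1↦7, 2↦7, 3↦3, 4↦6, 5↦5, 6↦0, 7↦2, 8↦0, 9↦5, 10↦6]  zeros at y ∈ {6, 8}
  x = 6: [0↦4, 1↦9, 2↦10, 3↦7, 4↦0, 5↦0, 6↦7, 7↦10, 8↦9, 9↦4, 10↦6]  zeros at y ∈ {4, 5}
  x = 7: [0↦5, 1↦0, 2↦2, 3↦0, 4↦5, 5↦6, 6↦3, 7↦7, 8↦7, 9↦3, 10↦6]  zeros at y ∈ {1, 3}
  x = 8: [0↦6, 1↦2, 2↦5, 3↦4, 4↦10, 5↦1, 6↦10, 7↦4, 8↦5, 9↦2, 10↦6]  zeros at y ∈ ∅
  x = 9: [0↦7, 1↦4, 2↦8, 3↦8, 4↦4, 5↦7, 6↦6, 7↦1, 8↦3, 9↦1, 10↦6]  zeros at y ∈ ∅
  x = 10: [0↦8, 1↦6, 2↦0, 3↦1, 4↦9, 5↦2, 6↦2, 7↦9, 8↦1, 9↦0, 10↦6]  zeros at y ∈ {2, 9}
Collecting zeros: affine points = {(2, 0), (2, 7), (5, 6), (5, 8), (6, 4), (6, 5), (7, 1), (7, 3), (10, 2), (10, 9)}.
Total count |C(F_11)_aff| = 10.


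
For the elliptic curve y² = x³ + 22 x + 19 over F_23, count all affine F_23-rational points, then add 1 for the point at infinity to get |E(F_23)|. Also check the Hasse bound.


Affine points = {(2, 5), (2, 18), (5, 1), (5, 22), (9, 7), (9, 16), (13, 8), (13, 15), (14, 9), (14, 14), (17, 4), (17, 19), (20, 8), (20, 15), (21, 6), (21, 17)}; affine count = 16; |E(F_23)| = 17.

Discriminant check: Δ ∝ 4a³ + 27b² = 4·22³ + 27·19² = 4·10648 + 27·361 ≡ 14 (mod 23). Nonzero ⇒ E is nonsingular.
For each x ∈ F_23, compute rhs = x³ + 22·x + 19 mod 23, then count y ∈ F_23 with y² ≡ rhs.
  x = 0: rhs = 19, matching y values: none (0 points).
  x = 1: rhs = 19, matching y values: none (0 points).
  x = 2: rhs = 2, matching y values: 5, 18 (2 points).
  x = 3: rhs = 20, matching y values: none (0 points).
  x = 4: rhs = 10, matching y values: none (0 points).
  x = 5: rhs = 1, matching y values: 1, 22 (2 points).
  x = 6: rhs = 22, matching y values: none (0 points).
  x = 7: rhs = 10, matching y values: none (0 points).
  x = 8: rhs = 17, matching y values: none (0 points).
  x = 9: rhs = 3, matching y values: 7, 16 (2 points).
  x = 10: rhs = 20, matching y values: none (0 points).
  x = 11: rhs = 5, matching y values: none (0 points).
  x = 12: rhs = 10, matching y values: none (0 points).
  x = 13: rhs = 18, matching y values: 8, 15 (2 points).
  x = 14: rhs = 12, matching y values: 9, 14 (2 points).
  x = 15: rhs = 21, matching y values: none (0 points).
  x = 16: rhs = 5, matching y values: none (0 points).
  x = 17: rhs = 16, matching y values: 4, 19 (2 points).
  x = 18: rhs = 14, matching y values: none (0 points).
  x = 19: rhs = 5, matching y values: none (0 points).
  x = 20: rhs = 18, matching y values: 8, 15 (2 points).
  x = 21: rhs = 13, matching y values: 6, 17 (2 points).
  x = 22: rhs = 19, matching y values: none (0 points).
Total affine count: 16.
Full point count |E(F_23)| = 16 + 1 = 17.
Hasse bound: |17 − (23+1)| = |-7| = 7 ≤ 2√23 ≈ 9.5917 ✓.


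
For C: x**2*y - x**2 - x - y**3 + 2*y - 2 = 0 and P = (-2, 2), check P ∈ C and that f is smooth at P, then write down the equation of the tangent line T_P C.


Tangent line at P: -5*x - 6*y + 2 = 0.

Step 1: f(-2, 2) = 0, so P lies on C.
Step 2: partial derivatives
  f_x(x, y) = 2*x*y - 2*x - 1, f_y(x, y) = x**2 - 3*y**2 + 2.
  f_x(P) = -5, f_y(P) = -6 (gradient nonzero, so P is smooth).
Step 3: tangent line at P: -5·(x − -2) + -6·(y − 2) = 0.
Expanding: -5*x - 6*y + 2 = 0.


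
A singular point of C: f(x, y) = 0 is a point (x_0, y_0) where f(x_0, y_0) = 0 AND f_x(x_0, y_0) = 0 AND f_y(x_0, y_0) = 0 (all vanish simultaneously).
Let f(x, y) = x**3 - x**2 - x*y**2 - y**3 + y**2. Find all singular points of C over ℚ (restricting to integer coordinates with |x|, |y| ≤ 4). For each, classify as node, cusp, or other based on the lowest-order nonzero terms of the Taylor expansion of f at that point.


Singular points: {(0, 0)}; classification: node.

Compute partial derivatives:
  f_x = 3*x**2 - 2*x - y**2.
  f_y = -2*x*y - 3*y**2 + 2*y.
Scan x_0 ∈ {−4, ..., 4}. For each x_0, f_y(x_0, y) is a polynomial in y; find its integer roots y ∈ {−4, ..., 4}, then test f_x and f at those candidates.
  x = -4: f_y(-4, y) = -3*y**2 + 10*y; vanishes at y ∈ {0}. (-4, 0): f_x = 56 ≠ 0.
  x = -3: f_y(-3, y) = -3*y**2 + 8*y; vanishes at y ∈ {0}. (-3, 0): f_x = 33 ≠ 0.
  x = -2: f_y(-2, y) = -3*y**2 + 6*y; vanishes at y ∈ {0, 2}. (-2, 0): f_x = 16 ≠ 0; (-2, 2): f_x = 12 ≠ 0.
  x = -1: f_y(-1, y) = -3*y**2 + 4*y; vanishes at y ∈ {0}. (-1, 0): f_x = 5 ≠ 0.
  x = 0: f_y(0, y) = -3*y**2 + 2*y; vanishes at y ∈ {0}. (0, 0): f_x = 0, f = 0 — SINGULAR.
  x = 1: f_y(1, y) = -3*y**2; vanishes at y ∈ {0}. (1, 0): f_x = 1 ≠ 0.
  x = 2: f_y(2, y) = -3*y**2 - 2*y; vanishes at y ∈ {0}. (2, 0): f_x = 8 ≠ 0.
  x = 3: f_y(3, y) = -3*y**2 - 4*y; vanishes at y ∈ {0}. (3, 0): f_x = 21 ≠ 0.
  x = 4: f_y(4, y) = -3*y**2 - 6*y; vanishes at y ∈ {-2, 0}. (4, -2): f_x = 36 ≠ 0; (4, 0): f_x = 40 ≠ 0.
Only singular point on the grid: (0, 0).
Classify: substitute x = 0 + u, y = 0 + v and expand: f = u**3 - u**2 - u*v**2 - v**3 + v**2.
No constant or linear terms (consistent with a singular point). Quadratic part: -u**2 + v**2. Cubic part: u**3 - u*v**2 - v**3.
The quadratic part v**2 - u**2 = (v − u)(v + u) splits into two distinct linear factors, so there are two distinct tangent lines y − 0 = ±(x − 0) — this is a node (ordinary double point).
Classification: node.


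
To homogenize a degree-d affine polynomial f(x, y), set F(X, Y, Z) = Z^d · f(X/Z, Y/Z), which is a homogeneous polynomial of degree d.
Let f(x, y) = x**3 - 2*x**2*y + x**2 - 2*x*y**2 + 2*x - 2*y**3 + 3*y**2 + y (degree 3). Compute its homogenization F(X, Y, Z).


F(X, Y, Z) = X**3 - 2*X**2*Y + X**2*Z - 2*X*Y**2 + 2*X*Z**2 - 2*Y**3 + 3*Y**2*Z + Y*Z**2

deg(f) = 3.
Substitute x = X/Z, y = Y/Z into f, then multiply by Z^3.
  monomial 1·x^3·y^0 ↦ 1·X^3·Y^0·Z^0.
  monomial -2·x^2·y^1 ↦ -2·X^2·Y^1·Z^0.
  monomial 1·x^2·y^0 ↦ 1·X^2·Y^0·Z^1.
  monomial -2·x^1·y^2 ↦ -2·X^1·Y^2·Z^0.
  monomial 2·x^1·y^0 ↦ 2·X^1·Y^0·Z^2.
  monomial -2·x^0·y^3 ↦ -2·X^0·Y^3·Z^0.
  monomial 3·x^0·y^2 ↦ 3·X^0·Y^2·Z^1.
  monomial 1·x^0·y^1 ↦ 1·X^0·Y^1·Z^2.
Collecting: F(X, Y, Z) = X**3 - 2*X**2*Y + X**2*Z - 2*X*Y**2 + 2*X*Z**2 - 2*Y**3 + 3*Y**2*Z + Y*Z**2.


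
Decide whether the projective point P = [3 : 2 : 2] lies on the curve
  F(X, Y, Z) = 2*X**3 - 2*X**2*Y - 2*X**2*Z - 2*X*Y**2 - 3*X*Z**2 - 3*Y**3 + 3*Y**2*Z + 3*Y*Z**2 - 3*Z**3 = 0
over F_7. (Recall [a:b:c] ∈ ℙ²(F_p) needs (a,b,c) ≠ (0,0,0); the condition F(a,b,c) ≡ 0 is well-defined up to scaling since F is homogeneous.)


F(3,2,2) ≡ 6 (mod 7); P is NOT on the curve.

Evaluate F(3, 2, 2) term-by-term (mod 7).
  2*X**3 ↦ 2·27·1·1 = 54
  -2*X**2*Y ↦ -2·9·2·1 = -36
  -2*X**2*Z ↦ -2·9·1·2 = -36
  -2*X*Y**2 ↦ -2·3·4·1 = -24
  -3*X*Z**2 ↦ -3·3·1·4 = -36
  -3*Y**3 ↦ -3·1·8·1 = -24
  3*Y**2*Z ↦ 3·1·4·2 = 24
  3*Y*Z**2 ↦ 3·1·2·4 = 24
  -3*Z**3 ↦ -3·1·1·8 = -24
Sum: F(3, 2, 2) = (54) + (-36) + (-36) + (-24) + (-36) + (-24) + (24) + (24) + (-24) = -78.
Reducing mod 7: -78 ≡ 6 (mod 7).
Since F(a, b, c) ≡ 6 ≠ 0 (mod 7), P does NOT lie on the curve.


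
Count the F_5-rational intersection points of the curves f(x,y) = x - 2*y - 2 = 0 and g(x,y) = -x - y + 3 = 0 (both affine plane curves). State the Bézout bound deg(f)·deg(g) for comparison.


Common zeros: {(1, 2)}; count = 1; Bézout bound = 1.

deg(f) = 1, deg(g) = 1, so Bézout bound = 1.
Scan x ∈ F_5. For each x, list the y ∈ F_5 with f(x, y) ≡ 0 and those with g(x, y) ≡ 0 (mod 5); the common zeros in that column are the intersection.
  x = 0: f ≡ 0 at y ∈ {4}; g ≡ 0 at y ∈ {3}; common: ∅.
  x = 1: f ≡ 0 at y ∈ {2}; g ≡ 0 at y ∈ {2}; common: {2}.
  x = 2: f ≡ 0 at y ∈ {0}; g ≡ 0 at y ∈ {1}; common: ∅.
  x = 3: f ≡ 0 at y ∈ {3}; g ≡ 0 at y ∈ {0}; common: ∅.
  x = 4: f ≡ 0 at y ∈ {1}; g ≡ 0 at y ∈ {4}; common: ∅.
Collecting: common zeros = {(1, 2)}, so the count is 1.
Comparison with the Bézout bound: 1 ≤ 1 = deg(f)·deg(g), as expected for curves with no common component (the bound is attained).


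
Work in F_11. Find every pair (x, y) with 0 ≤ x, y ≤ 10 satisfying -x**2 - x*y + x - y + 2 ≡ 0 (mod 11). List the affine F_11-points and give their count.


Affine F_11-points: {(0, 2), (1, 1), (2, 0), (3, 10), (4, 9), (5, 8), (6, 7), (7, 6), (8, 5), (9, 4), (10, 0), (10, 1), (10, 2), (10, 3), (10, 4), (10, 5), (10, 6), (10, 7), (10, 8), (10, 9), (10, 10)}; count = 21.

For each of the 121 pairs (x, y) ∈ F_11², evaluate f(x, y) mod 11. Record the zeros.
  x = 0: [0↦2, 1↦1, 2↦0, 3↦10, 4↦9, 5↦8, 6↦7, 7↦6, 8↦5, 9↦4, 10↦3]  zeros at y ∈ {2}
  x = 1: [0↦2, 1↦0, 2↦9, 3↦7, 4↦5, 5↦3, 6↦1, 7↦10, 8↦8, 9↦6, 10↦4]  zeros at y ∈ {1}
  x = 2: [0↦0, 1↦8, 2↦5, 3↦2, 4↦10, 5↦7, 6↦4, 7↦1, 8↦9, 9↦6, 10↦3]  zeros at y ∈ {0}
  x = 3: [0↦7, 1↦3, 2↦10, 3↦6, 4↦2, 5↦9, 6↦5, 7↦1, 8↦8, 9↦4, 10↦0]  zeros at y ∈ {10}
  x = 4: [0↦1, 1↦7, 2↦2, 3↦8, 4↦3, 5↦9, 6↦4, 7↦10, 8↦5, 9↦0, 10↦6]  zeros at y ∈ {9}
  x = 5: [0↦4, 1↦9, 2↦3, 3↦8, 4↦2, 5↦7, 6↦1, 7↦6, 8↦0, 9↦5, 10↦10]  zeros at y ∈ {8}
  x = 6: [0↦5, 1↦9, 2↦2, 3↦6, 4↦10, 5↦3, 6↦7, 7↦0, 8↦4, 9↦8, 10↦1]  zeros at y ∈ {7}
  x = 7: [0↦4, 1↦7, 2↦10, 3↦2, 4↦5, 5↦8, 6↦0, 7↦3, 8↦6, 9↦9, 10↦1]  zeros at y ∈ {6}
  x = 8: [0↦1, 1↦3, 2↦5, 3↦7, 4↦9, 5↦0, 6↦2, 7↦4, 8↦6, 9↦8, 10↦10]  zeros at y ∈ {5}
  x = 9: [0↦7, 1↦8, 2↦9, 3↦10, 4↦0, 5↦1, 6↦2, 7↦3, 8↦4, 9↦5, 10↦6]  zeros at y ∈ {4}
  x = 10: [0↦0, 1↦0, 2↦0, 3↦0, 4↦0, 5↦0, 6↦0, 7↦0, 8↦0, 9↦0, 10↦0]  zeros at y ∈ {0, 1, 2, 3, 4, 5, 6, 7, 8, 9, 10}
Collecting zeros: affine points = {(0, 2), (1, 1), (2, 0), (3, 10), (4, 9), (5, 8), (6, 7), (7, 6), (8, 5), (9, 4), (10, 0), (10, 1), (10, 2), (10, 3), (10, 4), (10, 5), (10, 6), (10, 7), (10, 8), (10, 9), (10, 10)}.
Total count |C(F_11)_aff| = 21.


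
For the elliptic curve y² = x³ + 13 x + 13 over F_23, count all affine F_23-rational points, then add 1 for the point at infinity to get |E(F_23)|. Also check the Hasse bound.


Affine points = {(0, 6), (0, 17), (1, 2), (1, 21), (2, 1), (2, 22), (6, 10), (6, 13), (8, 10), (8, 13), (9, 10), (9, 13), (10, 4), (10, 19), (14, 8), (14, 15), (15, 8), (15, 15), (16, 4), (16, 19), (17, 8), (17, 15), (19, 9), (19, 14), (20, 4), (20, 19), (21, 5), (21, 18)}; affine count = 28; |E(F_23)| = 29.

Discriminant check: Δ ∝ 4a³ + 27b² = 4·13³ + 27·13² = 4·2197 + 27·169 ≡ 11 (mod 23). Nonzero ⇒ E is nonsingular.
For each x ∈ F_23, compute rhs = x³ + 13·x + 13 mod 23, then count y ∈ F_23 with y² ≡ rhs.
  x = 0: rhs = 13, matching y values: 6, 17 (2 points).
  x = 1: rhs = 4, matching y values: 2, 21 (2 points).
  x = 2: rhs = 1, matching y values: 1, 22 (2 points).
  x = 3: rhs = 10, matching y values: none (0 points).
  x = 4: rhs = 14, matching y values: none (0 points).
  x = 5: rhs = 19, matching y values: none (0 points).
  x = 6: rhs = 8, matching y values: 10, 13 (2 points).
  x = 7: rhs = 10, matching y values: none (0 points).
  x = 8: rhs = 8, matching y values: 10, 13 (2 points).
  x = 9: rhs = 8, matching y values: 10, 13 (2 points).
  x = 10: rhs = 16, matching y values: 4, 19 (2 points).
  x = 11: rhs = 15, matching y values: none (0 points).
  x = 12: rhs = 11, matching y values: none (0 points).
  x = 13: rhs = 10, matching y values: none (0 points).
  x = 14: rhs = 18, matching y values: 8, 15 (2 points).
  x = 15: rhs = 18, matching y values: 8, 15 (2 points).
  x = 16: rhs = 16, matching y values: 4, 19 (2 points).
  x = 17: rhs = 18, matching y values: 8, 15 (2 points).
  x = 18: rhs = 7, matching y values: none (0 points).
  x = 19: rhs = 12, matching y values: 9, 14 (2 points).
  x = 20: rhs = 16, matching y values: 4, 19 (2 points).
  x = 21: rhs = 2, matching y values: 5, 18 (2 points).
  x = 22: rhs = 22, matching y values: none (0 points).
Total affine count: 28.
Full point count |E(F_23)| = 28 + 1 = 29.
Hasse bound: |29 − (23+1)| = |5| = 5 ≤ 2√23 ≈ 9.5917 ✓.


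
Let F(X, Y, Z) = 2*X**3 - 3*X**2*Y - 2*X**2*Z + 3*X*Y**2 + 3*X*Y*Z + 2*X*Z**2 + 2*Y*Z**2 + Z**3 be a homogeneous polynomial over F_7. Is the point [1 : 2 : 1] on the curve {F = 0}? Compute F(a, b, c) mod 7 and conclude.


F(1,2,1) ≡ 5 (mod 7); P is NOT on the curve.

Evaluate F(1, 2, 1) term-by-term (mod 7).
  2*X**3 ↦ 2·1·1·1 = 2
  -3*X**2*Y ↦ -3·1·2·1 = -6
  -2*X**2*Z ↦ -2·1·1·1 = -2
  3*X*Y**2 ↦ 3·1·4·1 = 12
  3*X*Y*Z ↦ 3·1·2·1 = 6
  2*X*Z**2 ↦ 2·1·1·1 = 2
  2*Y*Z**2 ↦ 2·1·2·1 = 4
  Z**3 ↦ 1·1·1·1 = 1
Sum: F(1, 2, 1) = (2) + (-6) + (-2) + (12) + (6) + (2) + (4) + (1) = 19.
Reducing mod 7: 19 ≡ 5 (mod 7).
Since F(a, b, c) ≡ 5 ≠ 0 (mod 7), P does NOT lie on the curve.


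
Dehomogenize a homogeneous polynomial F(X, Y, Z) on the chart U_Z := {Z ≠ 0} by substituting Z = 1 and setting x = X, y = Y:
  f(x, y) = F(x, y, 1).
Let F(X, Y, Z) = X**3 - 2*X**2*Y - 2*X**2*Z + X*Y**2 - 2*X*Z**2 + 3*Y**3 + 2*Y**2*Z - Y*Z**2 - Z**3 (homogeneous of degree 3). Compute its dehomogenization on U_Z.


f(x, y) = x**3 - 2*x**2*y - 2*x**2 + x*y**2 - 2*x + 3*y**3 + 2*y**2 - y - 1

On U_Z we set Z = 1. Each monomial c·X^i·Y^j·Z^k in F becomes c·x^i·y^j·1^k = c·x^i·y^j.
Substituting Z = 1: F(X, Y, 1) = x**3 - 2*x**2*y - 2*x**2 + x*y**2 - 2*x + 3*y**3 + 2*y**2 - y - 1.
Note: deg(f) ≤ deg(F) = 3; strict inequality happens when F is divisible by Z (lost terms).


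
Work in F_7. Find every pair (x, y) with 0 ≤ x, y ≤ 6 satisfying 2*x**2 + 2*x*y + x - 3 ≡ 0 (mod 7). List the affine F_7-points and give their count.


Affine F_7-points: {(1, 0), (2, 0), (3, 4), (4, 2), (5, 6), (6, 6)}; count = 6.

For each of the 49 pairs (x, y) ∈ F_7², evaluate f(x, y) mod 7. Record the zeros.
  x = 0: [0↦4, 1↦4, 2↦4, 3↦4, 4↦4, 5↦4, 6↦4]  zeros at y ∈ ∅
  x = 1: [0↦0, 1↦2, 2↦4, 3↦6, 4↦1, 5↦3, 6↦5]  zeros at y ∈ {0}
  x = 2: [0↦0, 1↦4, 2↦1, 3↦5, 4↦2, 5↦6, 6↦3]  zeros at y ∈ {0}
  x = 3: [0↦4, 1↦3, 2↦2, 3↦1, 4↦0, 5↦6, 6↦5]  zeros at y ∈ {4}
  x = 4: [0↦5, 1↦6, 2↦0, 3↦1, 4↦2, 5↦3, 6↦4]  zeros at y ∈ {2}
  x = 5: [0↦3, 1↦6, 2↦2, 3↦5, 4↦1, 5↦4, 6↦0]  zeros at y ∈ {6}
  x = 6: [0↦5, 1↦3, 2↦1, 3↦6, 4↦4, 5↦2, 6↦0]  zeros at y ∈ {6}
Collecting zeros: affine points = {(1, 0), (2, 0), (3, 4), (4, 2), (5, 6), (6, 6)}.
Total count |C(F_7)_aff| = 6.


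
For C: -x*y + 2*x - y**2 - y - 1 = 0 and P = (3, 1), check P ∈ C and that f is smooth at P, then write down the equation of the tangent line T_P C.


Tangent line at P: x - 6*y + 3 = 0.

Step 1: f(3, 1) = 0, so P lies on C.
Step 2: partial derivatives
  f_x(x, y) = 2 - y, f_y(x, y) = -x - 2*y - 1.
  f_x(P) = 1, f_y(P) = -6 (gradient nonzero, so P is smooth).
Step 3: tangent line at P: 1·(x − 3) + -6·(y − 1) = 0.
Expanding: x - 6*y + 3 = 0.


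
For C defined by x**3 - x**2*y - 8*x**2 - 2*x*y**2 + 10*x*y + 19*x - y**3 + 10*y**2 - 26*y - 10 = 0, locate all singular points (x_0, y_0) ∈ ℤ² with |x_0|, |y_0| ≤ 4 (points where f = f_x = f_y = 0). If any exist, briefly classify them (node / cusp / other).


Singular points: {(3, 1)}; classification: cusp.

Compute partial derivatives:
  f_x = 3*x**2 - 2*x*y - 16*x - 2*y**2 + 10*y + 19.
  f_y = -x**2 - 4*x*y + 10*x - 3*y**2 + 20*y - 26.
Scan x_0 ∈ {−4, ..., 4}. For each x_0, f_y(x_0, y) is a polynomial in y; find its integer roots y ∈ {−4, ..., 4}, then test f_x and f at those candidates.
  x = -4: f_y(-4, y) = -3*y**2 + 36*y - 82; no integer root y with |y| ≤ 4.
  x = -3: f_y(-3, y) = -3*y**2 + 32*y - 65; no integer root y with |y| ≤ 4.
  x = -2: f_y(-2, y) = -3*y**2 + 28*y - 50; no integer root y with |y| ≤ 4.
  x = -1: f_y(-1, y) = -3*y**2 + 24*y - 37; no integer root y with |y| ≤ 4.
  x = 0: f_y(0, y) = -3*y**2 + 20*y - 26; no integer root y with |y| ≤ 4.
  x = 1: f_y(1, y) = -3*y**2 + 16*y - 17; no integer root y with |y| ≤ 4.
  x = 2: f_y(2, y) = -3*y**2 + 12*y - 10; no integer root y with |y| ≤ 4.
  x = 3: f_y(3, y) = -3*y**2 + 8*y - 5; vanishes at y ∈ {1}. (3, 1): f_x = 0, f = 0 — SINGULAR.
  x = 4: f_y(4, y) = -3*y**2 + 4*y - 2; no integer root y with |y| ≤ 4.
Only singular point on the grid: (3, 1).
Classify: substitute x = 3 + u, y = 1 + v and expand: f = u**3 - u**2*v - 2*u*v**2 - v**3 + v**2.
No constant or linear terms (consistent with a singular point). Quadratic part: v**2. Cubic part: u**3 - u**2*v - 2*u*v**2 - v**3.
The quadratic part v**2 is a perfect square, so there is a single (double) tangent line v = 0, i.e. y = 1. Restricting the cubic part to that line (v = 0) leaves u**3 ≠ 0, so f is not divisible by v and the branch is v² ≈ -u**3 to lowest order — this is a cusp.
Classification: cusp.


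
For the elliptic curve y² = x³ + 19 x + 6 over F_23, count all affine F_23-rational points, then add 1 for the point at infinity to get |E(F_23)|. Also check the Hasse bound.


Affine points = {(0, 11), (0, 12), (1, 7), (1, 16), (2, 11), (2, 12), (4, 10), (4, 13), (8, 7), (8, 16), (9, 3), (9, 20), (10, 0), (13, 9), (13, 14), (14, 7), (14, 16), (15, 3), (15, 20), (16, 6), (16, 17), (18, 4), (18, 19), (19, 2), (19, 21), (21, 11), (21, 12), (22, 3), (22, 20)}; affine count = 29; |E(F_23)| = 30.

Discriminant check: Δ ∝ 4a³ + 27b² = 4·19³ + 27·6² = 4·6859 + 27·36 ≡ 3 (mod 23). Nonzero ⇒ E is nonsingular.
For each x ∈ F_23, compute rhs = x³ + 19·x + 6 mod 23, then count y ∈ F_23 with y² ≡ rhs.
  x = 0: rhs = 6, matching y values: 11, 12 (2 points).
  x = 1: rhs = 3, matching y values: 7, 16 (2 points).
  x = 2: rhs = 6, matching y values: 11, 12 (2 points).
  x = 3: rhs = 21, matching y values: none (0 points).
  x = 4: rhs = 8, matching y values: 10, 13 (2 points).
  x = 5: rhs = 19, matching y values: none (0 points).
  x = 6: rhs = 14, matching y values: none (0 points).
  x = 7: rhs = 22, matching y values: none (0 points).
  x = 8: rhs = 3, matching y values: 7, 16 (2 points).
  x = 9: rhs = 9, matching y values: 3, 20 (2 points).
  x = 10: rhs = 0, matching y values: 0 (1 points).
  x = 11: rhs = 5, matching y values: none (0 points).
  x = 12: rhs = 7, matching y values: none (0 points).
  x = 13: rhs = 12, matching y values: 9, 14 (2 points).
  x = 14: rhs = 3, matching y values: 7, 16 (2 points).
  x = 15: rhs = 9, matching y values: 3, 20 (2 points).
  x = 16: rhs = 13, matching y values: 6, 17 (2 points).
  x = 17: rhs = 21, matching y values: none (0 points).
  x = 18: rhs = 16, matching y values: 4, 19 (2 points).
  x = 19: rhs = 4, matching y values: 2, 21 (2 points).
  x = 20: rhs = 14, matching y values: none (0 points).
  x = 21: rhs = 6, matching y values: 11, 12 (2 points).
  x = 22: rhs = 9, matching y values: 3, 20 (2 points).
Total affine count: 29.
Full point count |E(F_23)| = 29 + 1 = 30.
Hasse bound: |30 − (23+1)| = |6| = 6 ≤ 2√23 ≈ 9.5917 ✓.


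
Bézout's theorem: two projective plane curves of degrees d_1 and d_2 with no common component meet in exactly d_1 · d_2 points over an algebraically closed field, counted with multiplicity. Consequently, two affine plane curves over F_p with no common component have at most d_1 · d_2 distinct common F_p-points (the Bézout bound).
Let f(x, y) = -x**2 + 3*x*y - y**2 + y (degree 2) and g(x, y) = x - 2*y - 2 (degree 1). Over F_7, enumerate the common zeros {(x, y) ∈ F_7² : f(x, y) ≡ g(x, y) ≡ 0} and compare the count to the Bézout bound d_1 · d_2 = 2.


Common zeros: ∅; count = 0; Bézout bound = 2.

deg(f) = 2, deg(g) = 1, so Bézout bound = 2.
Scan x ∈ F_7. For each x, list the y ∈ F_7 with f(x, y) ≡ 0 and those with g(x, y) ≡ 0 (mod 7); the common zeros in that column are the intersection.
  x = 0: f ≡ 0 at y ∈ {0, 1}; g ≡ 0 at y ∈ {6}; common: ∅.
  x = 1: f ≡ 0 at y ∈ ∅; g ≡ 0 at y ∈ {3}; common: ∅.
  x = 2: f ≡ 0 at y ∈ ∅; g ≡ 0 at y ∈ {0}; common: ∅.
  x = 3: f ≡ 0 at y ∈ {1, 2}; g ≡ 0 at y ∈ {4}; common: ∅.
  x = 4: f ≡ 0 at y ∈ {3}; g ≡ 0 at y ∈ {1}; common: ∅.
  x = 5: f ≡ 0 at y ∈ {3, 6}; g ≡ 0 at y ∈ {5}; common: ∅.
  x = 6: f ≡ 0 at y ∈ {6}; g ≡ 0 at y ∈ {2}; common: ∅.
Collecting: common zeros = ∅, so the count is 0.
Comparison with the Bézout bound: 0 ≤ 2 = deg(f)·deg(g), as expected for curves with no common component (the affine F_7-count falls short of the bound because intersections may lie at infinity, over extension fields, or carry multiplicity).


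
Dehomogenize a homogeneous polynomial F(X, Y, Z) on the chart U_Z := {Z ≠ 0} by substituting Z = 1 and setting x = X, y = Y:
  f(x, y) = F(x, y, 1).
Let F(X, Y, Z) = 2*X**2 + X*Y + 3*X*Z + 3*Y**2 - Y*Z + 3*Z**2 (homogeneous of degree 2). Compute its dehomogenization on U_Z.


f(x, y) = 2*x**2 + x*y + 3*x + 3*y**2 - y + 3

On U_Z we set Z = 1. Each monomial c·X^i·Y^j·Z^k in F becomes c·x^i·y^j·1^k = c·x^i·y^j.
Substituting Z = 1: F(X, Y, 1) = 2*x**2 + x*y + 3*x + 3*y**2 - y + 3.
Note: deg(f) ≤ deg(F) = 2; strict inequality happens when F is divisible by Z (lost terms).


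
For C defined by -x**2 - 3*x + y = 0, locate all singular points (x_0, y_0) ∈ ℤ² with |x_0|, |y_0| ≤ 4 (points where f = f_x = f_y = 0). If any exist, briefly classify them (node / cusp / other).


No singular points in the scanned grid; C is smooth there.

Compute partial derivatives:
  f_x = -2*x - 3.
  f_y = 1.
f_y = 1 is a nonzero constant, so f_y never vanishes: no point (x, y) can satisfy f = f_x = f_y = 0. In particular no (x, y) ∈ {−4, ..., 4}² is singular; the curve is smooth.


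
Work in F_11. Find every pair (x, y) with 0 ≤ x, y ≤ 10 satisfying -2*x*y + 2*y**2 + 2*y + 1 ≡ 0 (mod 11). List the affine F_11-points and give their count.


Affine F_11-points: {(1, 4), (1, 7), (5, 5), (5, 10), (6, 2), (6, 3), (7, 8), (7, 9), (8, 1), (8, 6)}; count = 10.

For each of the 121 pairs (x, y) ∈ F_11², evaluate f(x, y) mod 11. Record the zeros.
  x = 0: [0↦1, 1↦5, 2↦2, 3↦3, 4↦8, 5↦6, 6↦8, 7↦3, 8↦2, 9↦5, 10↦1]  zeros at y ∈ ∅
  x = 1: [0↦1, 1↦3, 2↦9, 3↦8, 4↦0, 5↦7, 6↦7, 7↦0, 8↦8, 9↦9, 10↦3]  zeros at y ∈ {4, 7}
  x = 2: [0↦1, 1↦1, 2↦5, 3↦2, 4↦3, 5↦8, 6↦6, 7↦8, 8↦3, 9↦2, 10↦5]  zeros at y ∈ ∅
  x = 3: [0↦1, 1↦10, 2↦1, 3↦7, 4↦6, 5↦9, 6↦5, 7↦5, 8↦9, 9↦6, 10↦7]  zeros at y ∈ ∅
  x = 4: [0↦1, 1↦8, 2↦8, 3↦1, 4↦9, 5↦10, 6↦4, 7↦2, 8↦4, 9↦10, 10↦9]  zeros at y ∈ ∅
  x = 5: [0↦1, 1↦6, 2↦4, 3↦6, 4↦1, 5↦0, 6↦3, 7↦10, 8↦10, 9↦3, 10↦0]  zeros at y ∈ {5, 10}
  x = 6: [0↦1, 1↦4, 2↦0, 3↦0, 4↦4, 5↦1, 6↦2, 7↦7, 8↦5, 9↦7, 10↦2]  zeros at y ∈ {2, 3}
  x = 7: [0↦1, 1↦2, 2↦7, 3↦5, 4↦7, 5↦2, 6↦1, 7↦4, 8↦0, 9↦0, 10↦4]  zeros at y ∈ {8, 9}
  x = 8: [0↦1, 1↦0, 2↦3, 3↦10, 4↦10, 5↦3, 6↦0, 7↦1, 8↦6, 9↦4, 10↦6]  zeros at y ∈ {1, 6}
  x = 9: [0↦1, 1↦9, 2↦10, 3↦4, 4↦2, 5↦4, 6↦10, 7↦9, 8↦1, 9↦8, 10↦8]  zeros at y ∈ ∅
  x = 10: [0↦1, 1↦7, 2↦6, 3↦9, 4↦5, 5↦5, 6↦9, 7↦6, 8↦7, 9↦1, 10↦10]  zeros at y ∈ ∅
Collecting zeros: affine points = {(1, 4), (1, 7), (5, 5), (5, 10), (6, 2), (6, 3), (7, 8), (7, 9), (8, 1), (8, 6)}.
Total count |C(F_11)_aff| = 10.


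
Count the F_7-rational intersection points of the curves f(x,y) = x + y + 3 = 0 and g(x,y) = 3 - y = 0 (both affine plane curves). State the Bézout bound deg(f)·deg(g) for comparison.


Common zeros: {(1, 3)}; count = 1; Bézout bound = 1.

deg(f) = 1, deg(g) = 1, so Bézout bound = 1.
Scan x ∈ F_7. For each x, list the y ∈ F_7 with f(x, y) ≡ 0 and those with g(x, y) ≡ 0 (mod 7); the common zeros in that column are the intersection.
  x = 0: f ≡ 0 at y ∈ {4}; g ≡ 0 at y ∈ {3}; common: ∅.
  x = 1: f ≡ 0 at y ∈ {3}; g ≡ 0 at y ∈ {3}; common: {3}.
  x = 2: f ≡ 0 at y ∈ {2}; g ≡ 0 at y ∈ {3}; common: ∅.
  x = 3: f ≡ 0 at y ∈ {1}; g ≡ 0 at y ∈ {3}; common: ∅.
  x = 4: f ≡ 0 at y ∈ {0}; g ≡ 0 at y ∈ {3}; common: ∅.
  x = 5: f ≡ 0 at y ∈ {6}; g ≡ 0 at y ∈ {3}; common: ∅.
  x = 6: f ≡ 0 at y ∈ {5}; g ≡ 0 at y ∈ {3}; common: ∅.
Collecting: common zeros = {(1, 3)}, so the count is 1.
Comparison with the Bézout bound: 1 ≤ 1 = deg(f)·deg(g), as expected for curves with no common component (the bound is attained).


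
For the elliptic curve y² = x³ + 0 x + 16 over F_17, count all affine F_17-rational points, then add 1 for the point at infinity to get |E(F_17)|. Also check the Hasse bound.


Affine points = {(0, 4), (0, 13), (1, 0), (3, 3), (3, 14), (7, 6), (7, 11), (8, 1), (8, 16), (10, 8), (10, 9), (11, 2), (11, 15), (15, 5), (15, 12), (16, 7), (16, 10)}; affine count = 17; |E(F_17)| = 18.

Discriminant check: Δ ∝ 4a³ + 27b² = 4·0³ + 27·16² = 4·0 + 27·256 ≡ 10 (mod 17). Nonzero ⇒ E is nonsingular.
For each x ∈ F_17, compute rhs = x³ + 0·x + 16 mod 17, then count y ∈ F_17 with y² ≡ rhs.
  x = 0: rhs = 16, matching y values: 4, 13 (2 points).
  x = 1: rhs = 0, matching y values: 0 (1 points).
  x = 2: rhs = 7, matching y values: none (0 points).
  x = 3: rhs = 9, matching y values: 3, 14 (2 points).
  x = 4: rhs = 12, matching y values: none (0 points).
  x = 5: rhs = 5, matching y values: none (0 points).
  x = 6: rhs = 11, matching y values: none (0 points).
  x = 7: rhs = 2, matching y values: 6, 11 (2 points).
  x = 8: rhs = 1, matching y values: 1, 16 (2 points).
  x = 9: rhs = 14, matching y values: none (0 points).
  x = 10: rhs = 13, matching y values: 8, 9 (2 points).
  x = 11: rhs = 4, matching y values: 2, 15 (2 points).
  x = 12: rhs = 10, matching y values: none (0 points).
  x = 13: rhs = 3, matching y values: none (0 points).
  x = 14: rhs = 6, matching y values: none (0 points).
  x = 15: rhs = 8, matching y values: 5, 12 (2 points).
  x = 16: rhs = 15, matching y values: 7, 10 (2 points).
Total affine count: 17.
Full point count |E(F_17)| = 17 + 1 = 18.
Hasse bound: |18 − (17+1)| = |0| = 0 ≤ 2√17 ≈ 8.2462 ✓.


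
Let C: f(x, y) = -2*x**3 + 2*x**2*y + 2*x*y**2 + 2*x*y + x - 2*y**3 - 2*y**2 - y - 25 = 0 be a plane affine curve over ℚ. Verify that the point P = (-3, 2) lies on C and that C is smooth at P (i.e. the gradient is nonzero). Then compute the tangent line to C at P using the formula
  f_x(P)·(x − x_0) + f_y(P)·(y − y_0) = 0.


Tangent line at P: -65*x - 45*y - 105 = 0.

Step 1: f(-3, 2) = 0, so P lies on C.
Step 2: partial derivatives
  f_x(x, y) = -6*x**2 + 4*x*y + 2*y**2 + 2*y + 1, f_y(x, y) = 2*x**2 + 4*x*y + 2*x - 6*y**2 - 4*y - 1.
  f_x(P) = -65, f_y(P) = -45 (gradient nonzero, so P is smooth).
Step 3: tangent line at P: -65·(x − -3) + -45·(y − 2) = 0.
Expanding: -65*x - 45*y - 105 = 0.


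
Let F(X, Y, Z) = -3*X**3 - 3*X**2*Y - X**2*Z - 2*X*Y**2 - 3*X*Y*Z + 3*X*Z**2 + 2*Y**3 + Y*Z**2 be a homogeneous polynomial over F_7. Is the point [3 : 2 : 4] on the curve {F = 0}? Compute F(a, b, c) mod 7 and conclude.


F(3,2,4) ≡ 2 (mod 7); P is NOT on the curve.

Evaluate F(3, 2, 4) term-by-term (mod 7).
  -3*X**3 ↦ -3·27·1·1 = -81
  -3*X**2*Y ↦ -3·9·2·1 = -54
  -X**2*Z ↦ -1·9·1·4 = -36
  -2*X*Y**2 ↦ -2·3·4·1 = -24
  -3*X*Y*Z ↦ -3·3·2·4 = -72
  3*X*Z**2 ↦ 3·3·1·16 = 144
  2*Y**3 ↦ 2·1·8·1 = 16
  Y*Z**2 ↦ 1·1·2·16 = 32
Sum: F(3, 2, 4) = (-81) + (-54) + (-36) + (-24) + (-72) + (144) + (16) + (32) = -75.
Reducing mod 7: -75 ≡ 2 (mod 7).
Since F(a, b, c) ≡ 2 ≠ 0 (mod 7), P does NOT lie on the curve.


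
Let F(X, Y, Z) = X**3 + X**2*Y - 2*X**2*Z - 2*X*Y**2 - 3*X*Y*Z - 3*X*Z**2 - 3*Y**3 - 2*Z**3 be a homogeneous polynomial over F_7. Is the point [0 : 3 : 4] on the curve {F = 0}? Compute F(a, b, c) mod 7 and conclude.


F(0,3,4) ≡ 1 (mod 7); P is NOT on the curve.

Evaluate F(0, 3, 4) term-by-term (mod 7).
  X**3 ↦ 1·0·1·1 = 0
  X**2*Y ↦ 1·0·3·1 = 0
  -2*X**2*Z ↦ -2·0·1·4 = 0
  -2*X*Y**2 ↦ -2·0·9·1 = 0
  -3*X*Y*Z ↦ -3·0·3·4 = 0
  -3*X*Z**2 ↦ -3·0·1·16 = 0
  -3*Y**3 ↦ -3·1·27·1 = -81
  -2*Z**3 ↦ -2·1·1·64 = -128
Sum: F(0, 3, 4) = (0) + (0) + (0) + (0) + (0) + (0) + (-81) + (-128) = -209.
Reducing mod 7: -209 ≡ 1 (mod 7).
Since F(a, b, c) ≡ 1 ≠ 0 (mod 7), P does NOT lie on the curve.


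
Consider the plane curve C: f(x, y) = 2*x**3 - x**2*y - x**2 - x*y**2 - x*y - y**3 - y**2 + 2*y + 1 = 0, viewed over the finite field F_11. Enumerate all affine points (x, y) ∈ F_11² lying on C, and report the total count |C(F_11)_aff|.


Affine F_11-points: {(1, 6), (1, 8), (3, 6), (5, 6), (6, 3), (7, 0), (8, 4), (8, 10)}; count = 8.

For each of the 121 pairs (x, y) ∈ F_11², evaluate f(x, y) mod 11. Record the zeros.
  x = 0: [0↦1, 1↦1, 2↦4, 3↦4, 4↦6, 5↦4, 6↦3, 7↦8, 8↦2, 9↦1, 10↦10]  zeros at y ∈ ∅
  x = 1: [0↦2, 1↦10, 2↦8, 3↦1, 4↦5, 5↦3, 6↦0, 7↦1, 8↦0, 9↦2, 10↦1]  zeros at y ∈ {6, 8}
  x = 2: [0↦2, 1↦5, 2↦7, 3↦2, 4↦6, 5↦2, 6↦6, 7↦1, 8↦3, 9↦6, 10↦4]  zeros at y ∈ ∅
  x = 3: [0↦2, 1↦9, 2↦2, 3↦8, 4↦10, 5↦2, 6↦0, 7↦9, 8↦1, 9↦3, 10↦9]  zeros at y ∈ {6}
  x = 4: [0↦3, 1↦1, 2↦5, 3↦9, 4↦7, 5↦4, 6↦5, 7↦4, 8↦6, 9↦5, 10↦6]  zeros at y ∈ ∅
  x = 5: [0↦6, 1↦4, 2↦6, 3↦6, 4↦9, 5↦9, 6↦0, 7↦9, 8↦8, 9↦2, 10↦7]  zeros at y ∈ {6}
  x = 6: [0↦1, 1↦8, 2↦6, 3↦0, 4↦6, 5↦7, 6↦8, 7↦3, 8↦8, 9↦6, 10↦2]  zeros at y ∈ {3}
  x = 7: [0↦0, 1↦3, 2↦6, 3↦3, 4↦10, 5↦10, 6↦8, 7↦9, 8↦7, 9↦7, 10↦3]  zeros at y ∈ {0}
  x = 8: [0↦4, 1↦1, 2↦7, 3↦5, 4↦0, 5↦8, 6↦1, 7↦6, 8↦6, 9↦6, 10↦0]  zeros at y ∈ {4, 10}
  x = 9: [0↦3, 1↦3, 2↦10, 3↦7, 4↦10, 5↦2, 6↦10, 7↦6, 8↦6, 9↦4, 10↦5]  zeros at y ∈ ∅
  x = 10: [0↦9, 1↦10, 2↦5, 3↦10, 4↦8, 5↦4, 6↦3, 7↦10, 8↦8, 9↦2, 10↦8]  zeros at y ∈ ∅
Collecting zeros: affine points = {(1, 6), (1, 8), (3, 6), (5, 6), (6, 3), (7, 0), (8, 4), (8, 10)}.
Total count |C(F_11)_aff| = 8.


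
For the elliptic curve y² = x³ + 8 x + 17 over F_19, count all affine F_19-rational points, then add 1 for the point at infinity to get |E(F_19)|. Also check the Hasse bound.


Affine points = {(0, 6), (0, 13), (1, 8), (1, 11), (3, 7), (3, 12), (5, 7), (5, 12), (7, 6), (7, 13), (8, 2), (8, 17), (9, 1), (9, 18), (11, 7), (11, 12), (12, 6), (12, 13), (13, 0), (14, 2), (14, 17), (15, 4), (15, 15), (16, 2), (16, 17)}; affine count = 25; |E(F_19)| = 26.

Discriminant check: Δ ∝ 4a³ + 27b² = 4·8³ + 27·17² = 4·512 + 27·289 ≡ 9 (mod 19). Nonzero ⇒ E is nonsingular.
For each x ∈ F_19, compute rhs = x³ + 8·x + 17 mod 19, then count y ∈ F_19 with y² ≡ rhs.
  x = 0: rhs = 17, matching y values: 6, 13 (2 points).
  x = 1: rhs = 7, matching y values: 8, 11 (2 points).
  x = 2: rhs = 3, matching y values: none (0 points).
  x = 3: rhs = 11, matching y values: 7, 12 (2 points).
  x = 4: rhs = 18, matching y values: none (0 points).
  x = 5: rhs = 11, matching y values: 7, 12 (2 points).
  x = 6: rhs = 15, matching y values: none (0 points).
  x = 7: rhs = 17, matching y values: 6, 13 (2 points).
  x = 8: rhs = 4, matching y values: 2, 17 (2 points).
  x = 9: rhs = 1, matching y values: 1, 18 (2 points).
  x = 10: rhs = 14, matching y values: none (0 points).
  x = 11: rhs = 11, matching y values: 7, 12 (2 points).
  x = 12: rhs = 17, matching y values: 6, 13 (2 points).
  x = 13: rhs = 0, matching y values: 0 (1 points).
  x = 14: rhs = 4, matching y values: 2, 17 (2 points).
  x = 15: rhs = 16, matching y values: 4, 15 (2 points).
  x = 16: rhs = 4, matching y values: 2, 17 (2 points).
  x = 17: rhs = 12, matching y values: none (0 points).
  x = 18: rhs = 8, matching y values: none (0 points).
Total affine count: 25.
Full point count |E(F_19)| = 25 + 1 = 26.
Hasse bound: |26 − (19+1)| = |6| = 6 ≤ 2√19 ≈ 8.7178 ✓.


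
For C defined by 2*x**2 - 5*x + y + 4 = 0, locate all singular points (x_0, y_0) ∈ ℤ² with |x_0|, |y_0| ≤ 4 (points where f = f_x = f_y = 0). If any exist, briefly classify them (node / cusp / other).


No singular points in the scanned grid; C is smooth there.

Compute partial derivatives:
  f_x = 4*x - 5.
  f_y = 1.
f_y = 1 is a nonzero constant, so f_y never vanishes: no point (x, y) can satisfy f = f_x = f_y = 0. In particular no (x, y) ∈ {−4, ..., 4}² is singular; the curve is smooth.
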